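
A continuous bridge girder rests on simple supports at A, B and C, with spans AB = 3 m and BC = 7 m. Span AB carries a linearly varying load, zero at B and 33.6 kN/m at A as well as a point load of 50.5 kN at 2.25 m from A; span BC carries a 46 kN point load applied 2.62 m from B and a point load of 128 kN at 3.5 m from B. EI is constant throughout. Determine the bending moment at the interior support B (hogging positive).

Take M_B as the redundant. Released structure: two simple spans AB and BC with a hinge at B.
Rotations at B on the released spans (each span's end-slope, ×1/EI):
  span AB: triangular load, peak 33.6: 7w₀L³/(360EI) = 17.64/EI
  span AB: point load 50.5 at a = 2.25: Pab(L + a)/(6LEI) = 24.86/EI
  span BC: point load 46 at a = 2.62: Pab(L + b)/(6LEI) = 143/EI
  span BC: point load 128 at a = 3.5: Pab(L + b)/(6LEI) = 392/EI
  relative rotation θ_0 = (42.5 + 535)/EI = 577.5/EI
A unit hogging moment at B produces rotation L₁/(3EI) + L₂/(3EI) = 3.333/EI.
Slope continuity at B: θ_0 = M_B·3.333/EI, so M_B = 577.5/3.333 = 173.3 kN·m (hogging).

M_B = 173.3 kN·m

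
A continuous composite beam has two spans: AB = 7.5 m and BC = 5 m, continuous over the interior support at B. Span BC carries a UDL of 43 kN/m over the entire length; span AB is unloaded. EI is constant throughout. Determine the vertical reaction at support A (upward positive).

R_A = -7.167 kN

Take M_B as the redundant. Released structure: two simple spans AB and BC with a hinge at B.
Rotations at B on the released spans (each span's end-slope, ×1/EI):
  span BC: UDL 43: wL³/(24EI) = 224/EI
  relative rotation θ_0 = (0 + 224)/EI = 224/EI
A unit hogging moment at B produces rotation L₁/(3EI) + L₂/(3EI) = 4.167/EI.
Compatibility: M_B·(L₁+L₂)/(3EI) = θ_0, giving M_B = 53.75 kN·m (hogging).
Span AB, ΣM about A with M_B applied at B: R_B^{AB}·7.5 = 0 + 53.75, so R_B^{AB} = 7.167 kN and R_A = 0 − 7.167 = -7.167 kN.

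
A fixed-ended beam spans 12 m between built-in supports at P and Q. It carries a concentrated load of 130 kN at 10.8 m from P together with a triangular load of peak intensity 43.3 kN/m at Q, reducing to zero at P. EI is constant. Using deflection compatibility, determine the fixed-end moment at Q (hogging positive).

Release both end moments; the primary structure is a simply-supported span PQ with redundants M_P and M_Q.
On the primary (simply-supported) span, the end slopes from the loading are:
  at P: point load 130 at a = 10.8: Pab(L + b)/(6LEI) = 308.9/EI
  at Q: point load 130 at a = 10.8: Pab(L + a)/(6LEI) = 533.5/EI
  at P: triangular load, peak 43.3: 7w₀L³/(360EI) = 1455/EI
  at Q: triangular load, peak 43.3: w₀L³/(45EI) = 1663/EI
  θ_P0 = 1764/EI,  θ_Q0 = 2196/EI
Flexibility coefficients: a unit moment at one end gives L/(3EI) there and L/(6EI) at the far end, so f₁₁ = f₂₂ = 4/EI and f₁₂ = f₂₁ = 2/EI.
Compatibility — zero rotation at each built-in end:
  4 M_P + 2 M_Q = 1764
  2 M_P + 4 M_Q = 2196
Solving the pair gives M_P = 221.9 kN·m and M_Q = 438.1 kN·m (hogging).

M_Q = 438.1 kN·m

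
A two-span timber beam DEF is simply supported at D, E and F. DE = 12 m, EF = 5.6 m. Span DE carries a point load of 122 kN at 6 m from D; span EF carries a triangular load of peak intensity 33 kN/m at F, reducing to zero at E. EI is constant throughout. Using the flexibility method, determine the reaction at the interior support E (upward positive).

Release continuity at E by inserting a hinge; the redundant is the internal moment M_E. The primary structure is two simply-supported spans DE and EF.
Rotations at E on the released spans (each span's end-slope, ×1/EI):
  span DE: point load 122 at a = 6: Pab(L + a)/(6LEI) = 1098/EI
  span EF: triangular load, peak 33: 7w₀L³/(360EI) = 112.7/EI
  relative rotation θ_0 = (1098 + 112.7)/EI = 1211/EI
A unit hogging moment at E produces rotation L₁/(3EI) + L₂/(3EI) = 5.867/EI.
Slope continuity at E: θ_0 = M_E·5.867/EI, so M_E = 1211/5.867 = 206.4 kN·m (hogging).
Span DE, ΣM about D with M_E applied at E: R_E^{DE}·12 = 732 + 206.4, so R_E^{DE} = 78.2 kN and R_D = 122 − 78.2 = 43.8 kN.
Span EF, ΣM about F: R_E^{EF}·5.6 = 172.5 + 206.4, so R_E^{EF} = 67.65 kN and R_F = 92.4 − 67.65 = 24.75 kN.
R_E = 78.2 + 67.65 = 145.8 kN.

R_E = 145.8 kN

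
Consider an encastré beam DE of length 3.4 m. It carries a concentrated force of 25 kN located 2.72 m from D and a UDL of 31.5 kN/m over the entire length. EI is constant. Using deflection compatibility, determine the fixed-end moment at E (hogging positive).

M_E = 41.23 kN·m

Release both end moments; the primary structure is a simply-supported span DE with redundants M_D and M_E.
End rotations of the released simple span under the applied load (×1/EI):
  at D: point load 25 at a = 2.72: Pab(L + b)/(6LEI) = 9.248/EI
  at E: point load 25 at a = 2.72: Pab(L + a)/(6LEI) = 13.87/EI
  at D: UDL 31.5: wL³/(24EI) = 51.59/EI
  at E: UDL 31.5: wL³/(24EI) = 51.59/EI
  θ_D0 = 60.83/EI,  θ_E0 = 65.46/EI
Flexibility coefficients: a unit moment at one end gives L/(3EI) there and L/(6EI) at the far end, so f₁₁ = f₂₂ = 1.133/EI and f₁₂ = f₂₁ = 0.5667/EI.
Compatibility — zero rotation at each built-in end:
  1.133 M_D + 0.5667 M_E = 60.83
  0.5667 M_D + 1.133 M_E = 65.46
Solving the pair gives M_D = 33.06 kN·m and M_E = 41.23 kN·m (hogging).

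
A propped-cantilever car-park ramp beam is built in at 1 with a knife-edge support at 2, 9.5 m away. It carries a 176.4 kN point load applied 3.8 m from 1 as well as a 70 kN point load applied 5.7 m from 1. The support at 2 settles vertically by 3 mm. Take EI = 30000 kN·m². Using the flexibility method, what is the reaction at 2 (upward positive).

R_2 = 66.62 kN

Release the roller at 2. Primary structure: cantilever fixed at 1.
Deflection at 2 on the released cantilever, summing each load's contribution:
  point load 176.4 at a = 3.8: Pa²(3L − a)/(6EI) = 10486/EI
  point load 70 at a = 5.7: Pa²(3L − a)/(6EI) = 8642/EI
  δ_0 = 19128/EI
Flexibility coefficient — unit upward force at 2: δ_{22} = L³/(3EI) = 285.8/EI.
With EI = 30000 kN·m²: δ_0 = 0.63761 m and δ_{22} = 0.009526 m/kN.
Compatibility — the beam at 2 must follow the support down by 0.003 m: δ_0 − R_2·δ_{22} = 0.003, so R_2 = (0.63761 − 0.003)/0.009526 = 66.62 kN.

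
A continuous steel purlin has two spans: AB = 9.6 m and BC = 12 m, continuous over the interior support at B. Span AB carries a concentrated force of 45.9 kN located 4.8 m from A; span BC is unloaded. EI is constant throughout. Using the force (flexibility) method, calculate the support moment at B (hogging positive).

Insert a hinge at B; M_B is the redundant, and each span becomes simply supported.
Discontinuity in slope at B on the released structure — sum the simple-span end rotations:
  span AB: point load 45.9 at a = 4.8: Pab(L + a)/(6LEI) = 264.4/EI
  relative rotation θ_0 = (264.4 + 0)/EI = 264.4/EI
A unit hogging moment at B produces rotation L₁/(3EI) + L₂/(3EI) = 7.2/EI.
Slope continuity at B: θ_0 = M_B·7.2/EI, so M_B = 264.4/7.2 = 36.72 kN·m (hogging).

M_B = 36.72 kN·m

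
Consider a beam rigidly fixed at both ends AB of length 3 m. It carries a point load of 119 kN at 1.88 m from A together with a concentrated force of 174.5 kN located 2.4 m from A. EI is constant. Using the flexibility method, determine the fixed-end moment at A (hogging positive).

M_A = 47.93 kN·m

Take the two fixed-end moments M_A, M_B as redundants; the released structure is the simple span AB.
Simple-span end rotations at A and B under the given loads:
  at A: point load 119 at a = 1.88: Pab(L + b)/(6LEI) = 57.35/EI
  at B: point load 119 at a = 1.88: Pab(L + a)/(6LEI) = 67.93/EI
  at A: point load 174.5 at a = 2.4: Pab(L + b)/(6LEI) = 50.26/EI
  at B: point load 174.5 at a = 2.4: Pab(L + a)/(6LEI) = 75.38/EI
  θ_A0 = 107.6/EI,  θ_B0 = 143.3/EI
Flexibility coefficients: a unit moment at one end gives L/(3EI) there and L/(6EI) at the far end, so f₁₁ = f₂₂ = 1/EI and f₁₂ = f₂₁ = 0.5/EI.
Compatibility — zero rotation at each built-in end:
  1 M_A + 0.5 M_B = 107.6
  0.5 M_A + 1 M_B = 143.3
Solving the pair gives M_A = 47.93 kN·m and M_B = 119.3 kN·m (hogging).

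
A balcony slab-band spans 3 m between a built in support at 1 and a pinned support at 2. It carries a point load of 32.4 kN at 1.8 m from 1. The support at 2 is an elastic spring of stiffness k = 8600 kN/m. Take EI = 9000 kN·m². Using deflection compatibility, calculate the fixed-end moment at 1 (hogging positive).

M_1 = 20.7 kN·m

Release the roller at 2. Primary structure: cantilever fixed at 1.
Downward deflection at the released point 2 due to the loads:
  point load 32.4 at a = 1.8: Pa²(3L − a)/(6EI) = 126/EI
Tip deflection under a unit load at 2: L³/(3EI) = 9/EI.
With EI = 9000 kN·m²: δ_0 = 0.013997 m and δ_{22} = 0.001 m/kN.
Compatibility — the spring shortens by R_2/k under the reaction it provides: δ_0 − R_2·δ_{22} = R_2/k. With 1/k = 0.000116 m/kN, R_2 = δ_0 / (δ_{22} + 1/k) = 0.013997 / (0.001 + 0.000116) = 12.54 kN.
Moment equilibrium about 1: M_1 = Σ(load moments about 1) − R_2·L = 58.32 − 12.54×3 = 20.7 kN·m.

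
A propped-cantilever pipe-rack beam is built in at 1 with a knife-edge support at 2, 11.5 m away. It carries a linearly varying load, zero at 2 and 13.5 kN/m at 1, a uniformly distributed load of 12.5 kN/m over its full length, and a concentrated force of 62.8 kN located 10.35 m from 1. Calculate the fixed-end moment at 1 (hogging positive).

M_1 = 361.4 kN·m

Remove the prop at 2; the released (primary) structure is a cantilever built in at 1.
Deflection at 2 on the released cantilever, summing each load's contribution:
  triangular load, peak 13.5 at the fixed end: w₀L⁴/(30EI) = 7871/EI
  UDL 12.5: wL⁴/(8EI) = 27328/EI
  point load 62.8 at a = 10.35: Pa²(3L − a)/(6EI) = 27077/EI
  δ_0 = 62276/EI
Flexibility coefficient — unit upward force at 2: δ_{22} = L³/(3EI) = 507/EI.
Compatibility at 2: δ_0 − R_2·δ_{22} = 0, so R_2 = 62276/507 = 122.8 kN.
Moment equilibrium about 1: M_1 = Σ(load moments about 1) − R_2·L = 1774 − 122.8×11.5 = 361.4 kN·m.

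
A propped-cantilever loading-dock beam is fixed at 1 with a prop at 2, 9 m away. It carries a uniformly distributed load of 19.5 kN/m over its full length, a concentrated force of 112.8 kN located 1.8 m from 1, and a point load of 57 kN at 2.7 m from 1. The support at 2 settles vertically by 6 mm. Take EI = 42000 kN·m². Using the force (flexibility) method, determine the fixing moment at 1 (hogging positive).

Choose R_2 as the redundant. The primary structure is the cantilever fixed at 1.
Deflection at 2 on the released cantilever, summing each load's contribution:
  UDL 19.5: wL⁴/(8EI) = 15992/EI
  point load 112.8 at a = 1.8: Pa²(3L − a)/(6EI) = 1535/EI
  point load 57 at a = 2.7: Pa²(3L − a)/(6EI) = 1683/EI
  δ_0 = 19210/EI
Flexibility coefficient — unit upward force at 2: δ_{22} = L³/(3EI) = 243/EI.
With EI = 42000 kN·m²: δ_0 = 0.45739 m and δ_{22} = 0.005786 m/kN.
Compatibility — the beam at 2 must follow the support down by 0.006 m: δ_0 − R_2·δ_{22} = 0.006, so R_2 = (0.45739 − 0.006)/0.005786 = 78.02 kN.
Moment equilibrium about 1: M_1 = Σ(load moments about 1) − R_2·L = 1147 − 78.02×9 = 444.5 kN·m.

M_1 = 444.5 kN·m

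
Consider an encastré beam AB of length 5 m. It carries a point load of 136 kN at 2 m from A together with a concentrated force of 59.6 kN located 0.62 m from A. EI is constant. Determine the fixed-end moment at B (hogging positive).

M_B = 69.29 kN·m

Release both end moments; the primary structure is a simply-supported span AB with redundants M_A and M_B.
On the primary (simply-supported) span, the end slopes from the loading are:
  at A: point load 136 at a = 2: Pab(L + b)/(6LEI) = 217.6/EI
  at B: point load 136 at a = 2: Pab(L + a)/(6LEI) = 190.4/EI
  at A: point load 59.6 at a = 0.62: Pab(L + b)/(6LEI) = 50.61/EI
  at B: point load 59.6 at a = 0.62: Pab(L + a)/(6LEI) = 30.32/EI
  θ_A0 = 268.2/EI,  θ_B0 = 220.7/EI
Flexibility coefficients: a unit moment at one end gives L/(3EI) there and L/(6EI) at the far end, so f₁₁ = f₂₂ = 1.667/EI and f₁₂ = f₂₁ = 0.8333/EI.
Compatibility — zero rotation at each built-in end:
  1.667 M_A + 0.8333 M_B = 268.2
  0.8333 M_A + 1.667 M_B = 220.7
Solving the pair gives M_A = 126.3 kN·m and M_B = 69.29 kN·m (hogging).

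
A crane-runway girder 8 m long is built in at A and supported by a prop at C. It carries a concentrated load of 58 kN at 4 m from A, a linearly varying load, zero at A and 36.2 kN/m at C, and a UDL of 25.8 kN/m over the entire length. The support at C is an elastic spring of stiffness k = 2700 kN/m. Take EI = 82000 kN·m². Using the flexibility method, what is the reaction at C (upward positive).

Choose R_C as the redundant. The primary structure is the cantilever fixed at A.
Deflection at C on the released cantilever, summing each load's contribution:
  point load 58 at a = 4: Pa²(3L − a)/(6EI) = 3093/EI
  triangular load, peak 36.2 at the free end: 11w₀L⁴/(120EI) = 13592/EI
  UDL 25.8: wL⁴/(8EI) = 13210/EI
  δ_0 = 29895/EI
Tip deflection under a unit load at C: L³/(3EI) = 170.7/EI.
With EI = 82000 kN·m²: δ_0 = 0.36457 m and δ_{CC} = 0.002081 m/kN.
Compatibility — the spring shortens by R_C/k under the reaction it provides: δ_0 − R_C·δ_{CC} = R_C/k. With 1/k = 0.00037 m/kN, R_C = δ_0 / (δ_{CC} + 1/k) = 0.36457 / (0.002081 + 0.00037) = 148.7 kN.

R_C = 148.7 kN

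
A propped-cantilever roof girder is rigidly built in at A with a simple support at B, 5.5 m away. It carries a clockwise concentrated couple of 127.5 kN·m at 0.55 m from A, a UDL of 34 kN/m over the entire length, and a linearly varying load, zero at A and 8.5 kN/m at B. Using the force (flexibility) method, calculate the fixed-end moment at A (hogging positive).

Remove the prop at B; the released (primary) structure is a cantilever built in at A.
Primary-structure tip deflection at B by superposition:
  clockwise couple 127.5 at a = 0.55: M₀a(2L − a)/(2EI) = 366.4/EI
  UDL 34: wL⁴/(8EI) = 3889/EI
  triangular load, peak 8.5 at the free end: 11w₀L⁴/(120EI) = 713/EI
  δ_0 = 4968/EI
Tip deflection under a unit load at B: L³/(3EI) = 55.46/EI.
Compatibility at B: δ_0 − R_B·δ_{BB} = 0, so R_B = 4968/55.46 = 89.59 kN.
Moment equilibrium about A: M_A = Σ(load moments about A) − R_B·L = 727.5 − 89.59×5.5 = 234.7 kN·m.

M_A = 234.7 kN·m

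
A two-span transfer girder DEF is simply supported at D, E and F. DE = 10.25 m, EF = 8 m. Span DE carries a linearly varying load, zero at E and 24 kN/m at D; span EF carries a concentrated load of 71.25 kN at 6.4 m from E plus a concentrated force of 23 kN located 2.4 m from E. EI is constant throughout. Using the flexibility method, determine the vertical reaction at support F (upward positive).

R_F = 48.78 kN

Release continuity at E by inserting a hinge; the redundant is the internal moment M_E. The primary structure is two simply-supported spans DE and EF.
Discontinuity in slope at E on the released structure — sum the simple-span end rotations:
  span DE: triangular load, peak 24: 7w₀L³/(360EI) = 502.5/EI
  span EF: point load 71.25 at a = 6.4: Pab(L + b)/(6LEI) = 145.9/EI
  span EF: point load 23 at a = 2.4: Pab(L + b)/(6LEI) = 87.58/EI
  relative rotation θ_0 = (502.5 + 233.5)/EI = 736.1/EI
A unit hogging moment at E produces rotation L₁/(3EI) + L₂/(3EI) = 6.083/EI.
Slope continuity at E: θ_0 = M_E·6.083/EI, so M_E = 736.1/6.083 = 121 kN·m (hogging).
Span EF, ΣM about F: R_E^{EF}·8 = 242.8 + 121, so R_E^{EF} = 45.47 kN and R_F = 94.25 − 45.47 = 48.78 kN.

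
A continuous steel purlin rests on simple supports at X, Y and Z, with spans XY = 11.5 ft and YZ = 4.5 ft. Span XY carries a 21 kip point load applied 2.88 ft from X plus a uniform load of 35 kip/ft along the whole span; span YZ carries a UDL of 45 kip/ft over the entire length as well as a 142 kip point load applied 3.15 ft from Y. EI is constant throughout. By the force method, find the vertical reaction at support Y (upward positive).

R_Y = 502.7 kip

Take M_Y as the redundant. Released structure: two simple spans XY and YZ with a hinge at Y.
Discontinuity in slope at Y on the released structure — sum the simple-span end rotations:
  span XY: point load 21 at a = 2.88: Pab(L + a)/(6LEI) = 108.6/EI
  span XY: UDL 35: wL³/(24EI) = 2218/EI
  span YZ: UDL 45: wL³/(24EI) = 170.9/EI
  span YZ: point load 142 at a = 3.15: Pab(L + b)/(6LEI) = 130.8/EI
  relative rotation θ_0 = (2327 + 301.7)/EI = 2628/EI
A unit hogging moment at Y produces rotation L₁/(3EI) + L₂/(3EI) = 5.333/EI.
Slope continuity at Y: θ_0 = M_Y·5.333/EI, so M_Y = 2628/5.333 = 492.8 kip·ft (hogging).
Span XY, ΣM about X with M_Y applied at Y: R_Y^{XY}·11.5 = 2375 + 492.8, so R_Y^{XY} = 249.4 kip and R_X = 423.5 − 249.4 = 174.1 kip.
Span YZ, ΣM about Z: R_Y^{YZ}·4.5 = 647.3 + 492.8, so R_Y^{YZ} = 253.4 kip and R_Z = 344.5 − 253.4 = 91.14 kip.
R_Y = 249.4 + 253.4 = 502.7 kip.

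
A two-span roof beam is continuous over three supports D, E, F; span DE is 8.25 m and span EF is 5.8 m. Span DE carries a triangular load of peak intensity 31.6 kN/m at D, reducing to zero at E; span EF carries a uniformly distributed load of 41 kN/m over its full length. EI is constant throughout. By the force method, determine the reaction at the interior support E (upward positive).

Take M_E as the redundant. Released structure: two simple spans DE and EF with a hinge at E.
Discontinuity in slope at E on the released structure — sum the simple-span end rotations:
  span DE: triangular load, peak 31.6: 7w₀L³/(360EI) = 345/EI
  span EF: UDL 41: wL³/(24EI) = 333.3/EI
  relative rotation θ_0 = (345 + 333.3)/EI = 678.3/EI
A unit hogging moment at E produces rotation L₁/(3EI) + L₂/(3EI) = 4.683/EI.
Slope continuity at E: θ_0 = M_E·4.683/EI, so M_E = 678.3/4.683 = 144.8 kN·m (hogging).
Span DE, ΣM about D with M_E applied at E: R_E^{DE}·8.25 = 358.5 + 144.8, so R_E^{DE} = 61.01 kN and R_D = 130.3 − 61.01 = 69.34 kN.
Span EF, ΣM about F: R_E^{EF}·5.8 = 689.6 + 144.8, so R_E^{EF} = 143.9 kN and R_F = 237.8 − 143.9 = 93.93 kN.
R_E = 61.01 + 143.9 = 204.9 kN.

R_E = 204.9 kN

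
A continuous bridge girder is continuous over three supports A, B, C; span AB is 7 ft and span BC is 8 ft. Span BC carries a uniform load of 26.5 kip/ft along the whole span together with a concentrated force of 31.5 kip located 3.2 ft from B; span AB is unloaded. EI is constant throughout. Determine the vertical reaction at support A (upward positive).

R_A = -19.84 kip

Release continuity at B by inserting a hinge; the redundant is the internal moment M_B. The primary structure is two simply-supported spans AB and BC.
Discontinuity in slope at B on the released structure — sum the simple-span end rotations:
  span BC: UDL 26.5: wL³/(24EI) = 565.3/EI
  span BC: point load 31.5 at a = 3.2: Pab(L + b)/(6LEI) = 129/EI
  relative rotation θ_0 = (0 + 694.4)/EI = 694.4/EI
A unit hogging moment at B produces rotation L₁/(3EI) + L₂/(3EI) = 5/EI.
Slope continuity at B: θ_0 = M_B·5/EI, so M_B = 694.4/5 = 138.9 kip·ft (hogging).
Span AB, ΣM about A with M_B applied at B: R_B^{AB}·7 = 0 + 138.9, so R_B^{AB} = 19.84 kip and R_A = 0 − 19.84 = -19.84 kip.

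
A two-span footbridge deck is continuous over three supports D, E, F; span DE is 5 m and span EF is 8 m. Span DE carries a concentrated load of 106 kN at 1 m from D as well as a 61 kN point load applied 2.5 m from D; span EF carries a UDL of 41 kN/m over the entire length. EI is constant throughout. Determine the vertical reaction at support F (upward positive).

R_F = 133.6 kN

Release continuity at E by inserting a hinge; the redundant is the internal moment M_E. The primary structure is two simply-supported spans DE and EF.
Discontinuity in slope at E on the released structure — sum the simple-span end rotations:
  span DE: point load 106 at a = 1: Pab(L + a)/(6LEI) = 84.8/EI
  span DE: point load 61 at a = 2.5: Pab(L + a)/(6LEI) = 95.31/EI
  span EF: UDL 41: wL³/(24EI) = 874.7/EI
  relative rotation θ_0 = (180.1 + 874.7)/EI = 1055/EI
A unit hogging moment at E produces rotation L₁/(3EI) + L₂/(3EI) = 4.333/EI.
Slope continuity at E: θ_0 = M_E·4.333/EI, so M_E = 1055/4.333 = 243.4 kN·m (hogging).
Span EF, ΣM about F: R_E^{EF}·8 = 1312 + 243.4, so R_E^{EF} = 194.4 kN and R_F = 328 − 194.4 = 133.6 kN.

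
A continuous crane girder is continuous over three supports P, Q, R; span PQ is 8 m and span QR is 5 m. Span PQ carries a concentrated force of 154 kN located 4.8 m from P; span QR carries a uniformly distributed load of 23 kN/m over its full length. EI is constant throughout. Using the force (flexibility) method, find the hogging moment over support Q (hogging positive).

Take M_Q as the redundant. Released structure: two simple spans PQ and QR with a hinge at Q.
End slopes at the hinge Q, treating each span as simply supported:
  span PQ: point load 154 at a = 4.8: Pab(L + a)/(6LEI) = 630.8/EI
  span QR: UDL 23: wL³/(24EI) = 119.8/EI
  relative rotation θ_0 = (630.8 + 119.8)/EI = 750.6/EI
A unit hogging moment at Q produces rotation L₁/(3EI) + L₂/(3EI) = 4.333/EI.
Slope continuity at Q: θ_0 = M_Q·4.333/EI, so M_Q = 750.6/4.333 = 173.2 kN·m (hogging).

M_Q = 173.2 kN·m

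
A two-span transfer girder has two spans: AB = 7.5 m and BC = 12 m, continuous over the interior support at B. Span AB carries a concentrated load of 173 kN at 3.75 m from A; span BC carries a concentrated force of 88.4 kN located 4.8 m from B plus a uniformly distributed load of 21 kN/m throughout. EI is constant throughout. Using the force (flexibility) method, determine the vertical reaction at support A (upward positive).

R_A = 26.3 kN

Take M_B as the redundant. Released structure: two simple spans AB and BC with a hinge at B.
Discontinuity in slope at B on the released structure — sum the simple-span end rotations:
  span AB: point load 173 at a = 3.75: Pab(L + a)/(6LEI) = 608.2/EI
  span BC: point load 88.4 at a = 4.8: Pab(L + b)/(6LEI) = 814.7/EI
  span BC: UDL 21: wL³/(24EI) = 1512/EI
  relative rotation θ_0 = (608.2 + 2327)/EI = 2935/EI
A unit hogging moment at B produces rotation L₁/(3EI) + L₂/(3EI) = 6.5/EI.
Compatibility: M_B·(L₁+L₂)/(3EI) = θ_0, giving M_B = 451.5 kN·m (hogging).
Span AB, ΣM about A with M_B applied at B: R_B^{AB}·7.5 = 648.8 + 451.5, so R_B^{AB} = 146.7 kN and R_A = 173 − 146.7 = 26.3 kN.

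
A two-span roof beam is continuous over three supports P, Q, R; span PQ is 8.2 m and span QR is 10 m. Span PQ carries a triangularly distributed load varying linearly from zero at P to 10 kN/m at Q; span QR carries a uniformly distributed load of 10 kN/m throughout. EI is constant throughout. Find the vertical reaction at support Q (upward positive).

R_Q = 97.06 kN

Take M_Q as the redundant. Released structure: two simple spans PQ and QR with a hinge at Q.
End slopes at the hinge Q, treating each span as simply supported:
  span PQ: triangular load, peak 10: w₀L³/(45EI) = 122.5/EI
  span QR: UDL 10: wL³/(24EI) = 416.7/EI
  relative rotation θ_0 = (122.5 + 416.7)/EI = 539.2/EI
A unit hogging moment at Q produces rotation L₁/(3EI) + L₂/(3EI) = 6.067/EI.
Slope continuity at Q: θ_0 = M_Q·6.067/EI, so M_Q = 539.2/6.067 = 88.88 kN·m (hogging).
Span PQ, ΣM about P with M_Q applied at Q: R_Q^{PQ}·8.2 = 224.1 + 88.88, so R_Q^{PQ} = 38.17 kN and R_P = 41 − 38.17 = 2.828 kN.
Span QR, ΣM about R: R_Q^{QR}·10 = 500 + 88.88, so R_Q^{QR} = 58.89 kN and R_R = 100 − 58.89 = 41.11 kN.
R_Q = 38.17 + 58.89 = 97.06 kN.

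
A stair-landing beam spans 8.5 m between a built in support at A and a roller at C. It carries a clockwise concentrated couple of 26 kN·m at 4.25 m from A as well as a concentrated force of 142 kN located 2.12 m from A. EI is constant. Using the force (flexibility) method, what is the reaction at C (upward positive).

Choose R_C as the redundant. The primary structure is the cantilever fixed at A.
Deflection at C on the released cantilever, summing each load's contribution:
  clockwise couple 26 at a = 4.25: M₀a(2L − a)/(2EI) = 704.4/EI
  point load 142 at a = 2.12: Pa²(3L − a)/(6EI) = 2487/EI
  δ_0 = 3191/EI
Flexibility coefficient — unit upward force at C: δ_{CC} = L³/(3EI) = 204.7/EI.
Compatibility at C: δ_0 − R_C·δ_{CC} = 0, so R_C = 3191/204.7 = 15.59 kN.

R_C = 15.59 kN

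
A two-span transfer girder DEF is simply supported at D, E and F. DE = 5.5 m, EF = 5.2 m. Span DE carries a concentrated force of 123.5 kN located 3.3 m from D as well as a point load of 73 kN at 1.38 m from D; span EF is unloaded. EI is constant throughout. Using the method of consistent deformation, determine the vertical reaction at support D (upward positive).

Release continuity at E by inserting a hinge; the redundant is the internal moment M_E. The primary structure is two simply-supported spans DE and EF.
End slopes at the hinge E, treating each span as simply supported:
  span DE: point load 123.5 at a = 3.3: Pab(L + a)/(6LEI) = 239.1/EI
  span DE: point load 73 at a = 1.38: Pab(L + a)/(6LEI) = 86.53/EI
  relative rotation θ_0 = (325.6 + 0)/EI = 325.6/EI
A unit hogging moment at E produces rotation L₁/(3EI) + L₂/(3EI) = 3.567/EI.
Compatibility: M_E·(L₁+L₂)/(3EI) = θ_0, giving M_E = 91.3 kN·m (hogging).
Span DE, ΣM about D with M_E applied at E: R_E^{DE}·5.5 = 508.3 + 91.3, so R_E^{DE} = 109 kN and R_D = 196.5 − 109 = 87.48 kN.

R_D = 87.48 kN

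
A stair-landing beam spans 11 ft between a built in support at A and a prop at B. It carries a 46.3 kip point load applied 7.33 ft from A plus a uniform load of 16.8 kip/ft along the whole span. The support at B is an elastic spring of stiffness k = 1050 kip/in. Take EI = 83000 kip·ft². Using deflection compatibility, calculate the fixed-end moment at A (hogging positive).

M_A = 344.6 kip·ft

Take the reaction at B as the redundant and release it; the primary structure is a cantilever fixed at A.
Primary-structure tip deflection at B by superposition:
  point load 46.3 at a = 7.33: Pa²(3L − a)/(6EI) = 10643/EI
  UDL 16.8: wL⁴/(8EI) = 30746/EI
  δ_0 = 41389/EI
Tip deflection under a unit load at B: L³/(3EI) = 443.7/EI.
With EI = 83000 kip·ft²: δ_0 = 0.49866 ft and δ_{BB} = 0.005345 ft/kip.
Compatibility — the spring shortens by R_B/k under the reaction it provides: δ_0 − R_B·δ_{BB} = R_B/k. With 1/k = 1/(1050×12) ft/kip = 0.000079 ft/kip, R_B = δ_0 / (δ_{BB} + 1/k) = 0.49866 / (0.005345 + 0.000079) = 91.92 kip.
Moment equilibrium about A: M_A = Σ(load moments about A) − R_B·L = 1356 − 91.92×11 = 344.6 kip·ft.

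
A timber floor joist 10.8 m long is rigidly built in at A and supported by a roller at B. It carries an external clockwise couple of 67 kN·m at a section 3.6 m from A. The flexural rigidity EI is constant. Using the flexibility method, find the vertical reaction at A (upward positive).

Take the reaction at B as the redundant and release it; the primary structure is a cantilever fixed at A.
Deflection at B on the released cantilever, summing each load's contribution:
  clockwise couple 67 at a = 3.6: M₀a(2L − a)/(2EI) = 2171/EI
Flexibility coefficient — unit upward force at B: δ_{BB} = L³/(3EI) = 419.9/EI.
The prop prevents deflection at B: R_B = δ_0/δ_{BB} = 2171/419.9 = 5.17 kN.
Vertical equilibrium: R_A = ΣP − R_B = 0 − 5.17 = -5.17 kN.

R_A = -5.17 kN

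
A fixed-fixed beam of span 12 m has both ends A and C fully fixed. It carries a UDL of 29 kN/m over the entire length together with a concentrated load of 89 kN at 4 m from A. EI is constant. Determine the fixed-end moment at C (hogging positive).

M_C = 427.1 kN·m

Take the two fixed-end moments M_A, M_C as redundants; the released structure is the simple span AC.
Simple-span end rotations at A and C under the given loads:
  at A: UDL 29: wL³/(24EI) = 2088/EI
  at C: UDL 29: wL³/(24EI) = 2088/EI
  at A: point load 89 at a = 4: Pab(L + b)/(6LEI) = 791.1/EI
  at C: point load 89 at a = 4: Pab(L + a)/(6LEI) = 632.9/EI
  θ_A0 = 2879/EI,  θ_C0 = 2721/EI
Flexibility coefficients: a unit moment at one end gives L/(3EI) there and L/(6EI) at the far end, so f₁₁ = f₂₂ = 4/EI and f₁₂ = f₂₁ = 2/EI.
Compatibility — zero rotation at each built-in end:
  4 M_A + 2 M_C = 2879
  2 M_A + 4 M_C = 2721
Solving the pair gives M_A = 506.2 kN·m and M_C = 427.1 kN·m (hogging).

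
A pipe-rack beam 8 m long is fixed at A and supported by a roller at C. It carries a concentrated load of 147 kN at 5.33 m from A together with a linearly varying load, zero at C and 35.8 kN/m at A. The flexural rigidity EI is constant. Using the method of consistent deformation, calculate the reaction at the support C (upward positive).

R_C = 104.8 kN

Remove the prop at C; the released (primary) structure is a cantilever built in at A.
Primary-structure tip deflection at C by superposition:
  point load 147 at a = 5.33: Pa²(3L − a)/(6EI) = 12995/EI
  triangular load, peak 35.8 at the fixed end: w₀L⁴/(30EI) = 4888/EI
  δ_0 = 17883/EI
Tip deflection under a unit load at C: L³/(3EI) = 170.7/EI.
The prop prevents deflection at C: R_C = δ_0/δ_{CC} = 17883/170.7 = 104.8 kN.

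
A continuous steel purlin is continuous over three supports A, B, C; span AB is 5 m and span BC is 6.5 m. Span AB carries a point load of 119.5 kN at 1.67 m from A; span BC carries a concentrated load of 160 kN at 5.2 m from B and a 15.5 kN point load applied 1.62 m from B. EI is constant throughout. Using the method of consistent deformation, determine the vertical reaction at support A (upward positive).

Insert a hinge at B; M_B is the redundant, and each span becomes simply supported.
Discontinuity in slope at B on the released structure — sum the simple-span end rotations:
  span AB: point load 119.5 at a = 1.67: Pab(L + a)/(6LEI) = 147.8/EI
  span BC: point load 160 at a = 5.2: Pab(L + b)/(6LEI) = 216.3/EI
  span BC: point load 15.5 at a = 1.62: Pab(L + b)/(6LEI) = 35.76/EI
  relative rotation θ_0 = (147.8 + 252.1)/EI = 399.8/EI
A unit hogging moment at B produces rotation L₁/(3EI) + L₂/(3EI) = 3.833/EI.
Slope continuity at B: θ_0 = M_B·3.833/EI, so M_B = 399.8/3.833 = 104.3 kN·m (hogging).
Span AB, ΣM about A with M_B applied at B: R_B^{AB}·5 = 199.6 + 104.3, so R_B^{AB} = 60.77 kN and R_A = 119.5 − 60.77 = 58.73 kN.

R_A = 58.73 kN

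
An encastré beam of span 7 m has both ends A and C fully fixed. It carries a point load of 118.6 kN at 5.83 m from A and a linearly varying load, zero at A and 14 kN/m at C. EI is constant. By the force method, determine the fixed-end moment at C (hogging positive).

Release both end moments; the primary structure is a simply-supported span AC with redundants M_A and M_C.
Simple-span end rotations at A and C under the given loads:
  at A: point load 118.6 at a = 5.83: Pab(L + b)/(6LEI) = 157.4/EI
  at C: point load 118.6 at a = 5.83: Pab(L + a)/(6LEI) = 247.1/EI
  at A: triangular load, peak 14: 7w₀L³/(360EI) = 93.37/EI
  at C: triangular load, peak 14: w₀L³/(45EI) = 106.7/EI
  θ_A0 = 250.7/EI,  θ_C0 = 353.8/EI
Flexibility coefficients: a unit moment at one end gives L/(3EI) there and L/(6EI) at the far end, so f₁₁ = f₂₂ = 2.333/EI and f₁₂ = f₂₁ = 1.167/EI.
Compatibility — zero rotation at each built-in end:
  2.333 M_A + 1.167 M_C = 250.7
  1.167 M_A + 2.333 M_C = 353.8
Solving the pair gives M_A = 42.18 kN·m and M_C = 130.6 kN·m (hogging).

M_C = 130.6 kN·m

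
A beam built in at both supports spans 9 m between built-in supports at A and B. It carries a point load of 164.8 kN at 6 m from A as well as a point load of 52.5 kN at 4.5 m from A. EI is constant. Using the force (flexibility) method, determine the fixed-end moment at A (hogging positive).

M_A = 168.9 kN·m

Take the two fixed-end moments M_A, M_B as redundants; the released structure is the simple span AB.
On the primary (simply-supported) span, the end slopes from the loading are:
  at A: point load 164.8 at a = 6: Pab(L + b)/(6LEI) = 659.2/EI
  at B: point load 164.8 at a = 6: Pab(L + a)/(6LEI) = 824/EI
  at A: point load 52.5 at a = 4.5: Pab(L + b)/(6LEI) = 265.8/EI
  at B: point load 52.5 at a = 4.5: Pab(L + a)/(6LEI) = 265.8/EI
  θ_A0 = 925/EI,  θ_B0 = 1090/EI
Flexibility coefficients: a unit moment at one end gives L/(3EI) there and L/(6EI) at the far end, so f₁₁ = f₂₂ = 3/EI and f₁₂ = f₂₁ = 1.5/EI.
Compatibility — zero rotation at each built-in end:
  3 M_A + 1.5 M_B = 925
  1.5 M_A + 3 M_B = 1090
Solving the pair gives M_A = 168.9 kN·m and M_B = 278.8 kN·m (hogging).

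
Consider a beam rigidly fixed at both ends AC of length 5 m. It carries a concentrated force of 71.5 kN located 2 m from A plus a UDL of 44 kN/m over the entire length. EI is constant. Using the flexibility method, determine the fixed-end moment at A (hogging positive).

M_A = 143.1 kN·m

Release both end moments; the primary structure is a simply-supported span AC with redundants M_A and M_C.
End rotations of the released simple span under the applied load (×1/EI):
  at A: point load 71.5 at a = 2: Pab(L + b)/(6LEI) = 114.4/EI
  at C: point load 71.5 at a = 2: Pab(L + a)/(6LEI) = 100.1/EI
  at A: UDL 44: wL³/(24EI) = 229.2/EI
  at C: UDL 44: wL³/(24EI) = 229.2/EI
  θ_A0 = 343.6/EI,  θ_C0 = 329.3/EI
Flexibility coefficients: a unit moment at one end gives L/(3EI) there and L/(6EI) at the far end, so f₁₁ = f₂₂ = 1.667/EI and f₁₂ = f₂₁ = 0.8333/EI.
Compatibility — zero rotation at each built-in end:
  1.667 M_A + 0.8333 M_C = 343.6
  0.8333 M_A + 1.667 M_C = 329.3
Solving the pair gives M_A = 143.1 kN·m and M_C = 126 kN·m (hogging).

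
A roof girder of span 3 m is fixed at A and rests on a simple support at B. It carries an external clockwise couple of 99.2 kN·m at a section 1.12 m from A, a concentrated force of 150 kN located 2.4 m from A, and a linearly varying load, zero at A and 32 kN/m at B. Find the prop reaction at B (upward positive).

R_B = 162.1 kN

Take the reaction at B as the redundant and release it; the primary structure is a cantilever fixed at A.
Deflection at B on the released cantilever, summing each load's contribution:
  clockwise couple 99.2 at a = 1.12: M₀a(2L − a)/(2EI) = 271.1/EI
  point load 150 at a = 2.4: Pa²(3L − a)/(6EI) = 950.4/EI
  triangular load, peak 32 at the free end: 11w₀L⁴/(120EI) = 237.6/EI
  δ_0 = 1459/EI
Tip deflection under a unit load at B: L³/(3EI) = 9/EI.
Compatibility at B: δ_0 − R_B·δ_{BB} = 0, so R_B = 1459/9 = 162.1 kN.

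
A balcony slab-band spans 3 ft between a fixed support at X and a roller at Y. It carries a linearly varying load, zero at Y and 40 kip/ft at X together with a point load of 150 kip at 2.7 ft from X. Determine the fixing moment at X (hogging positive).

Choose R_Y as the redundant. The primary structure is the cantilever fixed at X.
Downward deflection at the released point Y due to the loads:
  triangular load, peak 40 at the fixed end: w₀L⁴/(30EI) = 108/EI
  point load 150 at a = 2.7: Pa²(3L − a)/(6EI) = 1148/EI
  δ_0 = 1256/EI
Tip deflection under a unit load at Y: L³/(3EI) = 9/EI.
Compatibility at Y: δ_0 − R_Y·δ_{YY} = 0, so R_Y = 1256/9 = 139.6 kip.
Moment equilibrium about X: M_X = Σ(load moments about X) − R_Y·L = 465 − 139.6×3 = 46.27 kip·ft.

M_X = 46.27 kip·ft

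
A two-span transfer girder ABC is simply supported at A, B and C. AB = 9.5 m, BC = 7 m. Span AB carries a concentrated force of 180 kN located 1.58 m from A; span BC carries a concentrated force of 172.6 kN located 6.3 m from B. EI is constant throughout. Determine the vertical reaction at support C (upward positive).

R_C = 140.3 kN

Take M_B as the redundant. Released structure: two simple spans AB and BC with a hinge at B.
Discontinuity in slope at B on the released structure — sum the simple-span end rotations:
  span AB: point load 180 at a = 1.58: Pab(L + a)/(6LEI) = 437.8/EI
  span BC: point load 172.6 at a = 6.3: Pab(L + b)/(6LEI) = 139.5/EI
  relative rotation θ_0 = (437.8 + 139.5)/EI = 577.4/EI
A unit hogging moment at B produces rotation L₁/(3EI) + L₂/(3EI) = 5.5/EI.
Compatibility: M_B·(L₁+L₂)/(3EI) = θ_0, giving M_B = 105 kN·m (hogging).
Span BC, ΣM about C: R_B^{BC}·7 = 120.8 + 105, so R_B^{BC} = 32.26 kN and R_C = 172.6 − 32.26 = 140.3 kN.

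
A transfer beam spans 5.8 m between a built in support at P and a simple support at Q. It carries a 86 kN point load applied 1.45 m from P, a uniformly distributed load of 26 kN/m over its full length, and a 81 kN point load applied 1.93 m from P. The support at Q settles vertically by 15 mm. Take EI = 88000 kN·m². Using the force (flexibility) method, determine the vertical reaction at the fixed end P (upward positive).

R_P = 262.2 kN

Release the roller at Q. Primary structure: cantilever fixed at P.
Primary-structure tip deflection at Q by superposition:
  point load 86 at a = 1.45: Pa²(3L − a)/(6EI) = 480.7/EI
  UDL 26: wL⁴/(8EI) = 3678/EI
  point load 81 at a = 1.93: Pa²(3L − a)/(6EI) = 777.9/EI
  δ_0 = 4936/EI
Flexibility coefficient — unit upward force at Q: δ_{QQ} = L³/(3EI) = 65.04/EI.
With EI = 88000 kN·m²: δ_0 = 0.056096 m and δ_{QQ} = 0.000739 m/kN.
Compatibility — the beam at Q must follow the support down by 0.015 m: δ_0 − R_Q·δ_{QQ} = 0.015, so R_Q = (0.056096 − 0.015)/0.000739 = 55.61 kN.
Vertical equilibrium: R_P = ΣP − R_Q = 317.8 − 55.61 = 262.2 kN.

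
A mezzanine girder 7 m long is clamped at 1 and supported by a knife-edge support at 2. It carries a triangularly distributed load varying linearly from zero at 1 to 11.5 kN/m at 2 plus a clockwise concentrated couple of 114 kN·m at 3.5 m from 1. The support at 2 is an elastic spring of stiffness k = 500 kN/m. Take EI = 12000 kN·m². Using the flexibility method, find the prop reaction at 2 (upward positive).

R_2 = 33.44 kN

Choose R_2 as the redundant. The primary structure is the cantilever fixed at 1.
Downward deflection at the released point 2 due to the loads:
  triangular load, peak 11.5 at the free end: 11w₀L⁴/(120EI) = 2531/EI
  clockwise couple 114 at a = 3.5: M₀a(2L − a)/(2EI) = 2095/EI
  δ_0 = 4626/EI
Flexibility coefficient — unit upward force at 2: δ_{22} = L³/(3EI) = 114.3/EI.
With EI = 12000 kN·m²: δ_0 = 0.38548 m and δ_{22} = 0.009528 m/kN.
Compatibility — the spring shortens by R_2/k under the reaction it provides: δ_0 − R_2·δ_{22} = R_2/k. With 1/k = 0.002 m/kN, R_2 = δ_0 / (δ_{22} + 1/k) = 0.38548 / (0.009528 + 0.002) = 33.44 kN.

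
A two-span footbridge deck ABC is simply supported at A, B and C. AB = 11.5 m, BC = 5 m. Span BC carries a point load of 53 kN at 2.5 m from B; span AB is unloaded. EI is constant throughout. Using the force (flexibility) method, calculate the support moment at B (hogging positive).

M_B = 15.06 kN·m

Release continuity at B by inserting a hinge; the redundant is the internal moment M_B. The primary structure is two simply-supported spans AB and BC.
End slopes at the hinge B, treating each span as simply supported:
  span BC: point load 53 at a = 2.5: Pab(L + b)/(6LEI) = 82.81/EI
  relative rotation θ_0 = (0 + 82.81)/EI = 82.81/EI
A unit hogging moment at B produces rotation L₁/(3EI) + L₂/(3EI) = 5.5/EI.
Slope continuity at B: θ_0 = M_B·5.5/EI, so M_B = 82.81/5.5 = 15.06 kN·m (hogging).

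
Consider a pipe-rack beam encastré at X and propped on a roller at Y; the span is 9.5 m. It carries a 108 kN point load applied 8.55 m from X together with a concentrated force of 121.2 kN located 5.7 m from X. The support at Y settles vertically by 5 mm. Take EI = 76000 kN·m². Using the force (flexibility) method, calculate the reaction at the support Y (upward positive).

R_Y = 142.9 kN

Take the reaction at Y as the redundant and release it; the primary structure is a cantilever fixed at X.
Free-end deflection of the primary structure under the applied loading (downward +):
  point load 108 at a = 8.55: Pa²(3L − a)/(6EI) = 26251/EI
  point load 121.2 at a = 5.7: Pa²(3L − a)/(6EI) = 14964/EI
  δ_0 = 41215/EI
Tip deflection under a unit load at Y: L³/(3EI) = 285.8/EI.
With EI = 76000 kN·m²: δ_0 = 0.5423 m and δ_{YY} = 0.00376 m/kN.
Compatibility — the beam at Y must follow the support down by 0.005 m: δ_0 − R_Y·δ_{YY} = 0.005, so R_Y = (0.5423 − 0.005)/0.00376 = 142.9 kN.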